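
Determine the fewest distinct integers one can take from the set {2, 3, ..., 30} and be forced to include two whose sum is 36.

18

Two chosen integers sum to 36 exactly when both halves of some pair {x, 36−x} with 6 ≤ x ≤ 36−x ≤ 30 are chosen — 12 such pairs.
The remaining 5 elements (those with no distinct partner in range) can never complete a 36-sum, so the worst case takes all of them and one from each pair: 5 + 12 = 17.
By the pigeonhole principle, the 18th integer has to be the second member of some pair, so 17 + 1 = 18.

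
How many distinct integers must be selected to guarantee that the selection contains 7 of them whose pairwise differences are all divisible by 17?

Integers whose pairwise differences are multiples of 17 are exactly those sharing a remainder mod 17. Pigeonhole: the 17 residue classes mod 17 are the pigeonholes.
With 102 integers one could put 6 in each residue class and have no class reach 7.
The 103rd integer pushes some class to 7, so 17·6 + 1 = 103.

103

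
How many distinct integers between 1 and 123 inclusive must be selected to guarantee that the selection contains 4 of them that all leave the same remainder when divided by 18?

The 18 residue classes mod 18 are the pigeonholes.
With 54 integers one could put 3 in each residue class and have no class reach 4.
The 55th integer pushes some class to 4, so 18·3 + 1 = 55.

55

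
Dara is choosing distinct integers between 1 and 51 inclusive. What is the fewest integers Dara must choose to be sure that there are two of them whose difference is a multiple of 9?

Integers whose pairwise differences are multiples of 9 are exactly those sharing a remainder mod 9. The 9 residue classes mod 9 are the pigeonholes.
With 9 integers one could put 1 in each residue class and have no class reach 2.
The 10th integer pushes some class to 2, so 9·1 + 1 = 10.

10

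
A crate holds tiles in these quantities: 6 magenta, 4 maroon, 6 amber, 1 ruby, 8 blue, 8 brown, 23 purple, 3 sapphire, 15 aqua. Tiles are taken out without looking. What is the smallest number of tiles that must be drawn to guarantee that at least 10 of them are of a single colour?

55

An adversary could hand out at most 9 tiles per colour (7 colours run out sooner): 6 + 4 + 6 + 1 + 8 + 8 + 9 + 3 + 9 = 54 tiles and still no colour has 10.
By pigeonhole, one more tile lands in a colour already at 9, so 55 draws are enough and 54 are not.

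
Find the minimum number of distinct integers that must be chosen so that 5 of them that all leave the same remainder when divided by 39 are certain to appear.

By the pigeonhole principle, the 39 residue classes mod 39 are the pigeonholes.
With 156 integers one could put 4 in each residue class and have no class reach 5.
The 157th integer pushes some class to 5, so 39·4 + 1 = 157.

157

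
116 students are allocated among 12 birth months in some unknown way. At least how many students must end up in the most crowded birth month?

10

The 12 birth months are the holes and the 116 students are the pigeons.
If every birth month held at most 9 students, the total would be at most 12 × 9 = 108, which is less than 116.
So some birth month holds at least ⌈116/12⌉ = 10 students.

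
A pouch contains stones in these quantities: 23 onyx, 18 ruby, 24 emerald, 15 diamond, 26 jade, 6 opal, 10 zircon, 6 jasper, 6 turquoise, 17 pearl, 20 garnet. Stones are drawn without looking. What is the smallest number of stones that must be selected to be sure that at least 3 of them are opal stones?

168

In the worst case for collecting opal stones, every non-opal stone comes out first.
There are 23 + 18 + 24 + 15 + 26 + 10 + 6 + 6 + 17 + 20 = 165 non-opal stones altogether.
After those, each further stone must be opal, so 165 + 3 = 168 draws guarantee 3 opal stones.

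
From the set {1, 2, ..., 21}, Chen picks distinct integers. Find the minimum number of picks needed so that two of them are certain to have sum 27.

Group the elements by complementary pair {x, 27−x}: {6,21}, {7,20}, {8,19}, …, giving 8 two-element pairs and 5 integers whose partner 27−x falls outside [1,21].
Treating each of those 13 groups as a pigeonhole, one can pick one integer per group — 13 integers — with no two summing to 27.
The 14th integer lands in an occupied pair, forcing a sum of 27.

14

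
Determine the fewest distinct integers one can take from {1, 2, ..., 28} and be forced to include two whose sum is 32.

Group the elements by complementary pair {x, 32−x}: {4,28}, {5,27}, {6,26}, …, giving 12 two-element pairs, the single value 16 (it cannot pair with itself since the integers are distinct), and 3 integers whose partner 32−x falls outside [1,28].
By the pigeonhole principle, treating each of those 16 groups as a pigeonhole, one can pick one integer per group — 16 integers — with no two summing to 32.
The 17th integer lands in an occupied pair, forcing a sum of 32.

17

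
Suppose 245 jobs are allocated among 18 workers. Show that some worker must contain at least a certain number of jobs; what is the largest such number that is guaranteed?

By the pigeonhole principle, the 18 workers are the holes and the 245 jobs are the pigeons.
If every worker held at most 13 jobs, the total would be at most 18 × 13 = 234, which is less than 245.
So some worker holds at least ⌈245/18⌉ = 14 jobs.

14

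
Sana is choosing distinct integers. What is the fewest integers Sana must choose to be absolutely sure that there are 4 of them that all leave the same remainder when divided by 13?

40

The 13 residue classes mod 13 are the pigeonholes.
With 39 integers one could put 3 in each residue class and have no class reach 4.
The 40th integer pushes some class to 4, so 13·3 + 1 = 40.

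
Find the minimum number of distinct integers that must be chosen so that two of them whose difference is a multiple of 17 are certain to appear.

Integers whose pairwise differences are multiples of 17 are exactly those sharing a remainder mod 17. The 17 residue classes mod 17 are the pigeonholes.
With 17 integers one could put 1 in each residue class and have no class reach 2.
The 18th integer pushes some class to 2, so 17·1 + 1 = 18.

18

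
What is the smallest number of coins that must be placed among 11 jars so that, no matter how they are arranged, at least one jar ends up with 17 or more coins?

With 176 coins one could put exactly 16 in each of the 11 jars, and no jar would reach 17.
One more coin must land in a jar that already has 16, giving it 17.
So 11 × 16 + 1 = 177 coins are required.

177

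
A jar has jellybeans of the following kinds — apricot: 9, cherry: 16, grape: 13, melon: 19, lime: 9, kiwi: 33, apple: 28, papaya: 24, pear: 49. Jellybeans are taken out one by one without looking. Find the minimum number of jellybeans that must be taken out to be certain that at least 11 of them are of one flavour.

89

The 9 flavours are the holes; the jellybeans drawn are the pigeons.
To avoid 11 of any one flavour, the worst case takes at most 10 of each flavour, or every jellybean of a flavour that has fewer than 10.
That gives 9 + 10 + 10 + 10 + 9 + 10 + 10 + 10 + 10 = 88 jellybeans with no flavour reaching 11.
The next jellybean forces some flavour to 11, so 88 + 1 = 89.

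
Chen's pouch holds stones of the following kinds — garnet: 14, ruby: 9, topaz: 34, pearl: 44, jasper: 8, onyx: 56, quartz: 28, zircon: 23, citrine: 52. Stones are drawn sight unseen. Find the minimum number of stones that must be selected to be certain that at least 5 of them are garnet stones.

In the worst case for collecting garnet stones, every non-garnet stone comes out first.
There are 9 + 34 + 44 + 8 + 56 + 28 + 23 + 52 = 254 non-garnet stones altogether.
After those, each further stone must be garnet, so 254 + 5 = 259 draws guarantee 5 garnet stones.

259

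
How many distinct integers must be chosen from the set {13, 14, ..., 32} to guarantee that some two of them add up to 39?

14

A set avoiding the sum 39 can contain at most one of each pair {x, 39−x}, plus the 6 elements whose complement lies outside the range.
The integers 20, …, 32 (13 of them) are such a set: any two sum to at least 20+21 = 41 > 39.
Pigeonhole: any 14th integer completes one of the 7 pairs, so 14 choices force a sum of 39.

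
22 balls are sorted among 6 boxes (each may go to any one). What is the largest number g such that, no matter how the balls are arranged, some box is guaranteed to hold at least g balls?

4

By the pigeonhole principle, the 6 boxes are the holes and the 22 balls are the pigeons.
If every box held at most 3 balls, the total would be at most 6 × 3 = 18, which is less than 22.
So some box holds at least ⌈22/6⌉ = 4 balls.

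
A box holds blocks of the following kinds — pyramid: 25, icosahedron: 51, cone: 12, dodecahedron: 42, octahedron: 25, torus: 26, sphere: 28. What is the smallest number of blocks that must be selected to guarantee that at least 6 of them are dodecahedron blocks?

173

In the worst case for collecting dodecahedron blocks, every non-dodecahedron block comes out first.
There are 25 + 51 + 12 + 25 + 26 + 28 = 167 non-dodecahedron blocks altogether.
After those, each further block must be dodecahedron, so 167 + 6 = 173 draws guarantee 6 dodecahedron blocks.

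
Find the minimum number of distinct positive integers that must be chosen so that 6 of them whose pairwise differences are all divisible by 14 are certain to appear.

Integers whose pairwise differences are multiples of 14 are exactly those sharing a remainder mod 14. Pigeonhole: the 14 residue classes mod 14 are the pigeonholes.
With 70 integers one could put 5 in each residue class and have no class reach 6.
The 71st integer pushes some class to 6, so 14·5 + 1 = 71.

71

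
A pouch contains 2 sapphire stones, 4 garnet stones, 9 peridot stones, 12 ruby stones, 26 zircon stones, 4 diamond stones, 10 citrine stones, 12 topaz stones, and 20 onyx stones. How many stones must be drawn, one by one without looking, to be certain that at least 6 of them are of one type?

By the pigeonhole principle, the 9 types are the holes; the stones drawn are the pigeons.
To avoid 6 of any one type, the worst case takes at most 5 of each type, or every stone of a type that has fewer than 5.
That gives 2 + 4 + 5 + 5 + 5 + 4 + 5 + 5 + 5 = 40 stones with no type reaching 6.
The next stone forces some type to 6, so 40 + 1 = 41.

41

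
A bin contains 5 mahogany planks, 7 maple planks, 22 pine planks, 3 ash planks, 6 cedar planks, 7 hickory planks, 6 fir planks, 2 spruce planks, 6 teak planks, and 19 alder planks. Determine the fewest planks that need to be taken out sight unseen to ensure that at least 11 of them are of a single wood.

By the pigeonhole principle, the 10 woods are the holes; the planks drawn are the pigeons.
To avoid 11 of any one wood, the worst case takes at most 10 of each wood, or every plank of a wood that has fewer than 10.
That gives 5 + 7 + 10 + 3 + 6 + 7 + 6 + 2 + 6 + 10 = 62 planks with no wood reaching 11.
The next plank forces some wood to 11, so 62 + 1 = 63.

63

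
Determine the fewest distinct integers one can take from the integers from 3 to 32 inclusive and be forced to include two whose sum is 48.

23

Two chosen integers sum to 48 exactly when both halves of some pair {x, 48−x} with 16 ≤ x ≤ 48−x ≤ 32 are chosen — 8 such pairs.
The remaining 14 elements (those with no distinct partner in range) can never complete a 48-sum, so the worst case takes all of them and one from each pair: 14 + 8 = 22.
The 23rd integer has to be the second member of some pair, so 22 + 1 = 23.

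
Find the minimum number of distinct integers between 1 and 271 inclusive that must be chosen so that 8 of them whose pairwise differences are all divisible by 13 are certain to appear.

92

Integers whose pairwise differences are multiples of 13 are exactly those sharing a remainder mod 13. Pigeonhole: the 13 residue classes mod 13 are the pigeonholes.
With 91 integers one could put 7 in each residue class and have no class reach 8.
The 92nd integer pushes some class to 8, so 13·7 + 1 = 92.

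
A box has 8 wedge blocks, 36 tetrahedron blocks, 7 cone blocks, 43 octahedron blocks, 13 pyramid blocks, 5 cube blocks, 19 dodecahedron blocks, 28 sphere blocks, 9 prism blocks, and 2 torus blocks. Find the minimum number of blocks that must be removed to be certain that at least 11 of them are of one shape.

Pigeonhole: put each drawn block into a box by shape. The largest draw with every box below 11 takes min(count, 10) from each shape; shapes with fewer than 10 contribute all they have.
Σ min(cᵢ, 10) = 8 + 10 + 7 + 10 + 10 + 5 + 10 + 10 + 9 + 2 = 81.
Draw number 81 + 1 = 82 must push one box to 11.

82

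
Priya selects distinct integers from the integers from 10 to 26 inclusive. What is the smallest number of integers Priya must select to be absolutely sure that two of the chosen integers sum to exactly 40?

Group the elements by complementary pair {x, 40−x}: {14,26}, {15,25}, {16,24}, …, giving 6 two-element pairs, the single value 20 (it cannot pair with itself since the integers are distinct), and 4 integers whose partner 40−x falls outside [10,26].
By pigeonhole, treating each of those 11 groups as a pigeonhole, one can pick one integer per group — 11 integers — with no two summing to 40.
The 12th integer lands in an occupied pair, forcing a sum of 40.

12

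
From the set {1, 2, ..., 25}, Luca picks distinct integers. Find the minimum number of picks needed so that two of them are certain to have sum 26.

14

Group the elements by complementary pair {x, 26−x}: {1,25}, {2,24}, {3,23}, …, giving 12 two-element pairs and the single value 13 (it cannot pair with itself since the integers are distinct).
Treating each of those 13 groups as a pigeonhole, one can pick one integer per group — 13 integers — with no two summing to 26.
The 14th integer lands in an occupied pair, forcing a sum of 26.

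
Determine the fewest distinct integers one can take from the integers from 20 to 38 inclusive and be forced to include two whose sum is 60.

A set avoiding the sum 60 can contain at most one of each pair {x, 60−x}, plus the 3 elements whose complement lies outside the range or equal to its own complement.
The integers 20, …, 30 (11 of them) are such a set: any two sum to at least 20+21 = 41 and at most 29+30 = 59 < 60.
Pigeonhole: any 12th integer completes one of the 8 pairs, so 12 choices force a sum of 60.

12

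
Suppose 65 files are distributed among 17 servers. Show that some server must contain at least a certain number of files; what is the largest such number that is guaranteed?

4

The 17 servers are the holes and the 65 files are the pigeons.
If every server held at most 3 files, the total would be at most 17 × 3 = 51, which is less than 65.
So some server holds at least ⌈65/17⌉ = 4 files.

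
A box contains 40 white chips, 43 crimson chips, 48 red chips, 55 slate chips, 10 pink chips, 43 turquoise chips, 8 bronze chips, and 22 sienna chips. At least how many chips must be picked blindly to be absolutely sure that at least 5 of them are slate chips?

In the worst case for collecting slate chips, every non-slate chip comes out first.
There are 40 + 43 + 48 + 10 + 43 + 8 + 22 = 214 non-slate chips altogether.
After those, each further chip must be slate, so 214 + 5 = 219 draws guarantee 5 slate chips.

219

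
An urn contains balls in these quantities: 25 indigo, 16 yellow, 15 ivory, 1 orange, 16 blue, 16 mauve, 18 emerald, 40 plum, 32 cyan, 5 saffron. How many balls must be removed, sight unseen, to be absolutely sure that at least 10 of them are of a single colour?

An adversary could hand out at most 9 balls per colour (orange, saffron run out sooner): 9 + 9 + 9 + 1 + 9 + 9 + 9 + 9 + 9 + 5 = 78 balls and still no colour has 10.
By the pigeonhole principle, one more ball lands in a colour already at 9, so 79 draws are enough and 78 are not.

79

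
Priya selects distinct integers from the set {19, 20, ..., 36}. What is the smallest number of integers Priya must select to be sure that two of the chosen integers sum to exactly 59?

Group the elements by complementary pair {x, 59−x}: {23,36}, {24,35}, {25,34}, …, giving 7 two-element pairs and 4 integers whose partner 59−x falls outside [19,36].
Treating each of those 11 groups as a pigeonhole, one can pick one integer per group — 11 integers — with no two summing to 59.
The 12th integer lands in an occupied pair, forcing a sum of 59.

12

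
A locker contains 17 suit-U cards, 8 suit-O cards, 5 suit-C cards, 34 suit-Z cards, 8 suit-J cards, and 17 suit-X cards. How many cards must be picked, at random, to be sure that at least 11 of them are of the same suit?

52

Put each drawn card into a box by suit. The largest draw with every box below 11 takes min(count, 10) from each suit; suits with fewer than 10 contribute all they have.
Σ min(cᵢ, 10) = 10 + 8 + 5 + 10 + 8 + 10 = 51.
Draw number 51 + 1 = 52 must push one box to 11.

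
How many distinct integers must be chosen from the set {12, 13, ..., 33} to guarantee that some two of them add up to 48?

14

Group the elements by complementary pair {x, 48−x}: {15,33}, {16,32}, {17,31}, …, giving 9 two-element pairs; the single value 24 (it cannot pair with itself since the integers are distinct); and 3 integers whose partner 48−x falls outside [12,33].
Pigeonhole: treating each of those 13 groups as a pigeonhole, one can pick one integer per group — 13 integers — with no two summing to 48.
The 14th integer lands in an occupied pair, forcing a sum of 48.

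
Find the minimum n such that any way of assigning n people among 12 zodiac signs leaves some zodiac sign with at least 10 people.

109

With 108 people one could put exactly 9 in each of the 12 zodiac signs, and no zodiac sign would reach 10.
By the pigeonhole principle, one more person must land in a zodiac sign that already has 9, giving it 10.
So 12 × 9 + 1 = 109 people are required.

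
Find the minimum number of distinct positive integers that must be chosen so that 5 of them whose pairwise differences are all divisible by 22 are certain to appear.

89

Integers whose pairwise differences are multiples of 22 are exactly those sharing a remainder mod 22. The 22 residue classes mod 22 are the pigeonholes.
With 88 integers one could put 4 in each residue class and have no class reach 5.
The 89th integer pushes some class to 5, so 22·4 + 1 = 89.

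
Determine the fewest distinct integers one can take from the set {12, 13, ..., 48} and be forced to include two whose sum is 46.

27

A set avoiding the sum 46 can contain at most one of each pair {x, 46−x}, plus the 15 elements whose complement lies outside the range or equal to its own complement.
The integers 23, …, 48 (26 of them) are such a set: any two sum to at least 23+24 = 47 > 46.
Any 27th integer completes one of the 11 pairs, so 27 choices force a sum of 46.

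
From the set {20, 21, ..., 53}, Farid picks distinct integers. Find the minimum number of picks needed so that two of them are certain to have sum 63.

23

Two chosen integers sum to 63 exactly when both halves of some pair {x, 63−x} with 20 ≤ x ≤ 63−x ≤ 43 are chosen — 12 such pairs.
The remaining 10 elements (those with no distinct partner in range) can never complete a 63-sum, so the worst case takes all of them and one from each pair: 10 + 12 = 22.
The 23rd integer has to be the second member of some pair, so 22 + 1 = 23.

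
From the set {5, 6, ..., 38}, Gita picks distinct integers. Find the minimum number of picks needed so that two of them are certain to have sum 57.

A set avoiding the sum 57 can contain at most one of each pair {x, 57−x}, plus the 14 elements whose complement lies outside the range.
The integers 5, …, 28 (24 of them) are such a set: any two sum to at least 5+6 = 11 and at most 27+28 = 55 < 57.
By pigeonhole, any 25th integer completes one of the 10 pairs, so 25 choices force a sum of 57.

25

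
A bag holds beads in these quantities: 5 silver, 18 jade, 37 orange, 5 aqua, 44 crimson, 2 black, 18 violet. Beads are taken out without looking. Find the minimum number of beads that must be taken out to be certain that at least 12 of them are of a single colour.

57

By the pigeonhole principle, put each drawn bead into a box by colour. The largest draw with every box below 12 takes min(count, 11) from each colour; colours with fewer than 11 contribute all they have.
Σ min(cᵢ, 11) = 5 + 11 + 11 + 5 + 11 + 2 + 11 = 56.
Draw number 56 + 1 = 57 must push one box to 12.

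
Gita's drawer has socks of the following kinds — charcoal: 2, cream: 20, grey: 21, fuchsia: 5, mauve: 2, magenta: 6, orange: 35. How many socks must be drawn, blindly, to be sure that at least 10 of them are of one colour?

43

An adversary could hand out at most 9 socks per colour (4 colours run out sooner): 2 + 9 + 9 + 5 + 2 + 6 + 9 = 42 socks and still no colour has 10.
One more sock lands in a colour already at 9, so 43 draws are enough and 42 are not.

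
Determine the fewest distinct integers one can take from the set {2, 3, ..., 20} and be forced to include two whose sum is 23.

11

Two chosen integers sum to 23 exactly when both halves of some pair {x, 23−x} with 3 ≤ x ≤ 23−x ≤ 20 are chosen — 9 such pairs.
The remaining 1 element (those with no distinct partner in range) can never complete a 23-sum, so the worst case takes all of them and one from each pair: 1 + 9 = 10.
Pigeonhole: the 11th integer has to be the second member of some pair, so 10 + 1 = 11.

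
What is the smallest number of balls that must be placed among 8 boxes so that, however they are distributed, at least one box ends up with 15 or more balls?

113

With 112 balls one could put exactly 14 in each of the 8 boxes, and no box would reach 15.
Pigeonhole: one more ball must land in a box that already has 14, giving it 15.
So 8 × 14 + 1 = 113 balls are required.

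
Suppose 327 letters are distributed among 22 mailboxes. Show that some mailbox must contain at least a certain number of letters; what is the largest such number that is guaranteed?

The 22 mailboxes are the holes and the 327 letters are the pigeons.
If every mailbox held at most 14 letters, the total would be at most 22 × 14 = 308, which is less than 327.
So some mailbox holds at least ⌈327/22⌉ = 15 letters.

15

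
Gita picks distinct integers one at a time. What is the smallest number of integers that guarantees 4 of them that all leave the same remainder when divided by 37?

112

The 37 residue classes mod 37 are the pigeonholes.
With 111 integers one could put 3 in each residue class and have no class reach 4.
The 112th integer pushes some class to 4, so 37·3 + 1 = 112.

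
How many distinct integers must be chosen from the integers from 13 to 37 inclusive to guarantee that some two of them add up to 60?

19

A set avoiding the sum 60 can contain at most one of each pair {x, 60−x}, plus the 11 elements whose complement lies outside the range or equal to its own complement.
The integers 13, …, 30 (18 of them) are such a set: any two sum to at least 13+14 = 27 and at most 29+30 = 59 < 60.
Any 19th integer completes one of the 7 pairs, so 19 choices force a sum of 60.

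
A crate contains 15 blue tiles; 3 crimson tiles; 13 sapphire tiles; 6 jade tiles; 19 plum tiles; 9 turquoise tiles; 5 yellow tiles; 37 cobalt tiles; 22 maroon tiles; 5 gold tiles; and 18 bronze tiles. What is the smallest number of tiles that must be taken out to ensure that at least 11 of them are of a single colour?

An adversary could hand out at most 10 tiles per colour (5 colours run out sooner): 10 + 3 + 10 + 6 + 10 + 9 + 5 + 10 + 10 + 5 + 10 = 88 tiles and still no colour has 11.
By pigeonhole, one more tile lands in a colour already at 10, so 89 draws are enough and 88 are not.

89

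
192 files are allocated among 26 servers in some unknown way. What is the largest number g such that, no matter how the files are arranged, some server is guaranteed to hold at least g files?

8

By the pigeonhole principle, the 26 servers are the holes and the 192 files are the pigeons.
If every server held at most 7 files, the total would be at most 26 × 7 = 182, which is less than 192.
So some server holds at least ⌈192/26⌉ = 8 files.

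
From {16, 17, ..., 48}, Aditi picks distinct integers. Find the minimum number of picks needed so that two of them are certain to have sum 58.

21

Group the elements by complementary pair {x, 58−x}: {16,42}, {17,41}, {18,40}, …, giving 13 two-element pairs, the single value 29 (it cannot pair with itself since the integers are distinct), and 6 integers whose partner 58−x falls outside [16,48].
Treating each of those 20 groups as a pigeonhole, one can pick one integer per group — 20 integers — with no two summing to 58.
The 21st integer lands in an occupied pair, forcing a sum of 58.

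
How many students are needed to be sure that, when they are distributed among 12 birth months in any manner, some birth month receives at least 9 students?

97

With 96 students one could put exactly 8 in each of the 12 birth months, and no birth month would reach 9.
One more student must land in a birth month that already has 8, giving it 9.
So 12 × 8 + 1 = 97 students are required.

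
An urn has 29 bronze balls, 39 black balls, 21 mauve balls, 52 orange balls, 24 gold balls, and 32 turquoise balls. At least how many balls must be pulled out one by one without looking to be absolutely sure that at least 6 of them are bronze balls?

In the worst case for collecting bronze balls, every non-bronze ball comes out first.
There are 39 + 21 + 52 + 24 + 32 = 168 non-bronze balls altogether.
After those, each further ball must be bronze, so 168 + 6 = 174 draws guarantee 6 bronze balls.

174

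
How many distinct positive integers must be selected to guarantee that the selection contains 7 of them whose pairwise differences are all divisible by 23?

139

Integers whose pairwise differences are multiples of 23 are exactly those sharing a remainder mod 23. By the pigeonhole principle, the 23 residue classes mod 23 are the pigeonholes.
With 138 integers one could put 6 in each residue class and have no class reach 7.
The 139th integer pushes some class to 7, so 23·6 + 1 = 139.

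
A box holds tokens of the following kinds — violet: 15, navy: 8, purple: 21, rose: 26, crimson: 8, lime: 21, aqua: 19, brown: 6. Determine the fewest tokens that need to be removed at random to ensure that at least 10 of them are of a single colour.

Put each drawn token into a box by colour. The largest draw with every box below 10 takes min(count, 9) from each colour; colours with fewer than 9 contribute all they have.
Σ min(cᵢ, 9) = 9 + 8 + 9 + 9 + 8 + 9 + 9 + 6 = 67.
Draw number 67 + 1 = 68 must push one box to 10.

68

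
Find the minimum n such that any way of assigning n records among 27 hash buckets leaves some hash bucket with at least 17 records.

433

With 432 records one could put exactly 16 in each of the 27 hash buckets, and no hash bucket would reach 17.
Pigeonhole: one more record must land in a hash bucket that already has 16, giving it 17.
So 27 × 16 + 1 = 433 records are required.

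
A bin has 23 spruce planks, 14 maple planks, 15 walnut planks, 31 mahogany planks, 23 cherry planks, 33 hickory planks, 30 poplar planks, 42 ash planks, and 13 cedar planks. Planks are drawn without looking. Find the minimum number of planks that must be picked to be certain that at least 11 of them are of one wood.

By pigeonhole, put each drawn plank into a box by wood. The largest draw with every box below 11 takes min(count, 10) from each wood.
Σ min(cᵢ, 10) = 10 + 10 + 10 + 10 + 10 + 10 + 10 + 10 + 10 = 90.
Draw number 90 + 1 = 91 must push one box to 11.

91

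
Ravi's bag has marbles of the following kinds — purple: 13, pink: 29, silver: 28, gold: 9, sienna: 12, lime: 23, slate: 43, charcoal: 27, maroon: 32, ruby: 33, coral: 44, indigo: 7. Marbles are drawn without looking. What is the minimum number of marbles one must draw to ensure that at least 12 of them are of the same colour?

Put each drawn marble into a box by colour. The largest draw with every box below 12 takes min(count, 11) from each colour; colours with fewer than 11 contribute all they have.
Σ min(cᵢ, 11) = 11 + 11 + 11 + 9 + 11 + 11 + 11 + 11 + 11 + 11 + 11 + 7 = 126.
Draw number 126 + 1 = 127 must push one box to 12.

127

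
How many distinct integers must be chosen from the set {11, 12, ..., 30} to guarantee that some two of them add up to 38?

13

Two chosen integers sum to 38 exactly when both halves of some pair {x, 38−x} with 11 ≤ x ≤ 38−x ≤ 27 are chosen — 8 such pairs.
The remaining 4 elements (those with no distinct partner in range) can never complete a 38-sum, so the worst case takes all of them and one from each pair: 4 + 8 = 12.
Pigeonhole: the 13th integer has to be the second member of some pair, so 12 + 1 = 13.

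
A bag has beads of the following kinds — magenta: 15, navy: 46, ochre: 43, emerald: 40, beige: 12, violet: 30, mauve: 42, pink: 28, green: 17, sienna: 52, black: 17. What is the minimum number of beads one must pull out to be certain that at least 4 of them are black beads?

329

In the worst case for collecting black beads, every non-black bead comes out first.
There are 15 + 46 + 43 + 40 + 12 + 30 + 42 + 28 + 17 + 52 = 325 non-black beads altogether.
After those, each further bead must be black, so 325 + 4 = 329 draws guarantee 4 black beads.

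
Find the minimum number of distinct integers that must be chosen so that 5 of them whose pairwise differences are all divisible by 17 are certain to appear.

69

Integers whose pairwise differences are multiples of 17 are exactly those sharing a remainder mod 17. The 17 residue classes mod 17 are the pigeonholes.
With 68 integers one could put 4 in each residue class and have no class reach 5.
The 69th integer pushes some class to 5, so 17·4 + 1 = 69.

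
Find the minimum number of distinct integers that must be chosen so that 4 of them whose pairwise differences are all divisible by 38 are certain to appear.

Integers whose pairwise differences are multiples of 38 are exactly those sharing a remainder mod 38. By pigeonhole, the 38 residue classes mod 38 are the pigeonholes.
With 114 integers one could put 3 in each residue class and have no class reach 4.
The 115th integer pushes some class to 4, so 38·3 + 1 = 115.

115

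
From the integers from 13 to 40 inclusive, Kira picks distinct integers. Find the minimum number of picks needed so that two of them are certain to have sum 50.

17

Two chosen integers sum to 50 exactly when both halves of some pair {x, 50−x} with 13 ≤ x ≤ 50−x ≤ 37 are chosen — 12 such pairs.
The remaining 4 elements (those with no distinct partner in range) can never complete a 50-sum, so the worst case takes all of them and one from each pair: 4 + 12 = 16.
By the pigeonhole principle, the 17th integer has to be the second member of some pair, so 16 + 1 = 17.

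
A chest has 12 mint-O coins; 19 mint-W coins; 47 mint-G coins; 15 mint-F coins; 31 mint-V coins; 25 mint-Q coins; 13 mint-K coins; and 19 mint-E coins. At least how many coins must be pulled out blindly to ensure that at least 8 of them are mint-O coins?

In the worst case for collecting mint-O coins, every non-mint-O coin comes out first.
There are 19 + 47 + 15 + 31 + 25 + 13 + 19 = 169 non-mint-O coins altogether.
After those, each further coin must be mint-O, so 169 + 8 = 177 draws guarantee 8 mint-O coins.

177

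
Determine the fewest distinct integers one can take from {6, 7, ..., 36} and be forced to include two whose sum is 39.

18

Group the elements by complementary pair {x, 39−x}: {6,33}, {7,32}, {8,31}, …, giving 14 two-element pairs and 3 integers whose partner 39−x falls outside [6,36].
Treating each of those 17 groups as a pigeonhole, one can pick one integer per group — 17 integers — with no two summing to 39.
The 18th integer lands in an occupied pair, forcing a sum of 39.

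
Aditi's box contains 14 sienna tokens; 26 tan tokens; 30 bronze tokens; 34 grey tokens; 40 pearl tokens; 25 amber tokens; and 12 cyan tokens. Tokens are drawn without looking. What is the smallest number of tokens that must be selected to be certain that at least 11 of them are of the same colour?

71

The 7 colours are the holes; the tokens drawn are the pigeons.
To avoid 11 of any one colour, the worst case takes at most 10 of each colour.
That gives 10 + 10 + 10 + 10 + 10 + 10 + 10 = 70 tokens with no colour reaching 11.
The next token forces some colour to 11, so 70 + 1 = 71.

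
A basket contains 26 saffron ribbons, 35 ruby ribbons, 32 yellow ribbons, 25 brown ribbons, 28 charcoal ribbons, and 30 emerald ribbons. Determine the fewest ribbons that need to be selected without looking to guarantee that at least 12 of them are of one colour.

The 6 colours are the holes; the ribbons drawn are the pigeons.
To avoid 12 of any one colour, the worst case takes at most 11 of each colour.
That gives 11 + 11 + 11 + 11 + 11 + 11 = 66 ribbons with no colour reaching 12.
The next ribbon forces some colour to 12, so 66 + 1 = 67.

67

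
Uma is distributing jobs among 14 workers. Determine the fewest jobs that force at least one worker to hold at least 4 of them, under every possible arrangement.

43

With 42 jobs one could put exactly 3 in each of the 14 workers, and no worker would reach 4.
One more job must land in a worker that already has 3, giving it 4.
So 14 × 3 + 1 = 43 jobs are required.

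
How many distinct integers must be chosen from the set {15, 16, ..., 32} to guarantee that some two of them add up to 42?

Group the elements by complementary pair {x, 42−x}: {15,27}, {16,26}, {17,25}, …, giving 6 two-element pairs, the single value 21 (it cannot pair with itself since the integers are distinct), and 5 integers whose partner 42−x falls outside [15,32].
By the pigeonhole principle, treating each of those 12 groups as a pigeonhole, one can pick one integer per group — 12 integers — with no two summing to 42.
The 13th integer lands in an occupied pair, forcing a sum of 42.

13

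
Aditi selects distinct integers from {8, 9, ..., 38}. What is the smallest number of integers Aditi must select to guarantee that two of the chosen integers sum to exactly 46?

17

Group the elements by complementary pair {x, 46−x}: {8,38}, {9,37}, {10,36}, …, giving 15 two-element pairs and the single value 23 (it cannot pair with itself since the integers are distinct).
Pigeonhole: treating each of those 16 groups as a pigeonhole, one can pick one integer per group — 16 integers — with no two summing to 46.
The 17th integer lands in an occupied pair, forcing a sum of 46.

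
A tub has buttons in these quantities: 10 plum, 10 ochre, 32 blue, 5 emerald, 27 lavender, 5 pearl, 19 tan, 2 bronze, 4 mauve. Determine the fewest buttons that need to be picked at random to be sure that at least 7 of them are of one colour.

Put each drawn button into a box by colour. The largest draw with every box below 7 takes min(count, 6) from each colour; colours with fewer than 6 contribute all they have.
Σ min(cᵢ, 6) = 6 + 6 + 6 + 5 + 6 + 5 + 6 + 2 + 4 = 46.
Draw number 46 + 1 = 47 must push one box to 7.

47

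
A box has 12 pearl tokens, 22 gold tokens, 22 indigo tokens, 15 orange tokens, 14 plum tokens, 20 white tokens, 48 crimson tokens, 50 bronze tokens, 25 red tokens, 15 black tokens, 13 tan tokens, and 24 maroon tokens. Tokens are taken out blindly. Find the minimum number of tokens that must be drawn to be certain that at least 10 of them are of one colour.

109

An adversary could hand out at most 9 tokens per colour: 9 + 9 + 9 + 9 + 9 + 9 + 9 + 9 + 9 + 9 + 9 + 9 = 108 tokens and still no colour has 10.
By pigeonhole, one more token lands in a colour already at 9, so 109 draws are enough and 108 are not.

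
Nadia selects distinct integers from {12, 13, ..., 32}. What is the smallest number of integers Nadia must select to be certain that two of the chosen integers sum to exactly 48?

Two chosen integers sum to 48 exactly when both halves of some pair {x, 48−x} with 16 ≤ x ≤ 48−x ≤ 32 are chosen — 8 such pairs.
The remaining 5 elements (those with no distinct partner in range) can never complete a 48-sum, so the worst case takes all of them and one from each pair: 5 + 8 = 13.
By the pigeonhole principle, the 14th integer has to be the second member of some pair, so 13 + 1 = 14.

14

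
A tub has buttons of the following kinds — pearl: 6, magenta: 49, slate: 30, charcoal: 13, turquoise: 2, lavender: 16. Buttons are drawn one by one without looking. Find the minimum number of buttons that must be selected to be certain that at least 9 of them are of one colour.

By the pigeonhole principle, put each drawn button into a box by colour. The largest draw with every box below 9 takes min(count, 8) from each colour; colours with fewer than 8 contribute all they have.
Σ min(cᵢ, 8) = 6 + 8 + 8 + 8 + 2 + 8 = 40.
Draw number 40 + 1 = 41 must push one box to 9.

41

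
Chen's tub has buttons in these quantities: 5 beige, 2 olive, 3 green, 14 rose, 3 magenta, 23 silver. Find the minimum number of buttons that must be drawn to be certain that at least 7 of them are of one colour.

An adversary could hand out at most 6 buttons per colour (4 colours run out sooner): 5 + 2 + 3 + 6 + 3 + 6 = 25 buttons and still no colour has 7.
By pigeonhole, one more button lands in a colour already at 6, so 26 draws are enough and 25 are not.

26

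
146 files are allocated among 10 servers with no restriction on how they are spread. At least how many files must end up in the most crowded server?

15

The 10 servers are the holes and the 146 files are the pigeons.
If every server held at most 14 files, the total would be at most 10 × 14 = 140, which is less than 146.
So some server holds at least ⌈146/10⌉ = 15 files.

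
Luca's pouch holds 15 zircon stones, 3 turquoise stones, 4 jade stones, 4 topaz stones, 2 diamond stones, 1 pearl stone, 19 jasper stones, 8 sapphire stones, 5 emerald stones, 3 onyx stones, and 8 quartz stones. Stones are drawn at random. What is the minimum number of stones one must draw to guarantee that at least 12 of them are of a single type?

By the pigeonhole principle, the 11 types are the holes; the stones drawn are the pigeons.
To avoid 12 of any one type, the worst case takes at most 11 of each type, or every stone of a type that has fewer than 11.
That gives 11 + 3 + 4 + 4 + 2 + 1 + 11 + 8 + 5 + 3 + 8 = 60 stones with no type reaching 12.
The next stone forces some type to 12, so 60 + 1 = 61.

61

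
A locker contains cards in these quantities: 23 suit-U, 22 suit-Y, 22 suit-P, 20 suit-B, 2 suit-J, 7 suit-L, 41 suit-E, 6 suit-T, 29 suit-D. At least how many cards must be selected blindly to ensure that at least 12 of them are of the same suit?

Put each drawn card into a box by suit. The largest draw with every box below 12 takes min(count, 11) from each suit; suits with fewer than 11 contribute all they have.
Σ min(cᵢ, 11) = 11 + 11 + 11 + 11 + 2 + 7 + 11 + 6 + 11 = 81.
Draw number 81 + 1 = 82 must push one box to 12.

82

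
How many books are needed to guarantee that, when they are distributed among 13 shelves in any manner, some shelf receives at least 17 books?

209

With 208 books one could put exactly 16 in each of the 13 shelves, and no shelf would reach 17.
One more book must land in a shelf that already has 16, giving it 17.
So 13 × 16 + 1 = 209 books are required.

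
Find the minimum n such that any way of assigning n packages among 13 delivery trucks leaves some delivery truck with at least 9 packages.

With 104 packages one could put exactly 8 in each of the 13 delivery trucks, and no delivery truck would reach 9.
By the pigeonhole principle, one more package must land in a delivery truck that already has 8, giving it 9.
So 13 × 8 + 1 = 105 packages are required.

105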